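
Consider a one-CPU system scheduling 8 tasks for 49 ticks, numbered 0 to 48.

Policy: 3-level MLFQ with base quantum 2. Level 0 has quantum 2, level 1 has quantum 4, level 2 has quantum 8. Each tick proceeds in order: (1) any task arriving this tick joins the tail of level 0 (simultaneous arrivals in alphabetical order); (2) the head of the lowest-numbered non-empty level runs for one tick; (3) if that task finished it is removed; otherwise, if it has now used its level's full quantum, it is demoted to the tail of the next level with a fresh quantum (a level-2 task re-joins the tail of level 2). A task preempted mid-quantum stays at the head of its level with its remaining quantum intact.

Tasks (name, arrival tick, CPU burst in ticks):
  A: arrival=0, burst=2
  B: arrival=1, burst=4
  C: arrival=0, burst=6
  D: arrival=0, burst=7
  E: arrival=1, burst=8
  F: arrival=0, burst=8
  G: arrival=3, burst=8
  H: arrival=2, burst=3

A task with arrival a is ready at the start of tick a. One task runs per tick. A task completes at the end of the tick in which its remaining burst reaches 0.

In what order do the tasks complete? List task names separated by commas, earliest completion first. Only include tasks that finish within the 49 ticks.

t=0: L0/L1/L2 = ACDF/-/- → run A
t=1: L0/L1/L2 = ACDFBE/-/- → run A
t=2: L0/L1/L2 = CDFBEH/-/- → run C
t=3: L0/L1/L2 = CDFBEHG/-/- → run C
t=4: L0/L1/L2 = DFBEHG/C/- → run D
t=5: L0/L1/L2 = DFBEHG/C/- → run D
t=6: L0/L1/L2 = FBEHG/CD/- → run F
t=7: L0/L1/L2 = FBEHG/CD/- → run F
t=8: L0/L1/L2 = BEHG/CDF/- → run B
t=9: L0/L1/L2 = BEHG/CDF/- → run B
t=10: L0/L1/L2 = EHG/CDFB/- → run E
t=11: L0/L1/L2 = EHG/CDFB/- → run E
t=12: L0/L1/L2 = HG/CDFBE/- → run H
t=13: L0/L1/L2 = HG/CDFBE/- → run H
t=14: L0/L1/L2 = G/CDFBEH/- → run G
t=15: L0/L1/L2 = G/CDFBEH/- → run G
t=16: L0/L1/L2 = -/CDFBEHG/- → run C
t=17: L0/L1/L2 = -/CDFBEHG/- → run C
t=18: L0/L1/L2 = -/CDFBEHG/- → run C
t=19: L0/L1/L2 = -/CDFBEHG/- → run C
t=20: L0/L1/L2 = -/DFBEHG/- → run D
t=21: L0/L1/L2 = -/DFBEHG/- → run D
t=22: L0/L1/L2 = -/DFBEHG/- → run D
t=23: L0/L1/L2 = -/DFBEHG/- → run D
t=24: L0/L1/L2 = -/FBEHG/D → run F
t=25: L0/L1/L2 = -/FBEHG/D → run F
t=26: L0/L1/L2 = -/FBEHG/D → run F
t=27: L0/L1/L2 = -/FBEHG/D → run F
t=28: L0/L1/L2 = -/BEHG/DF → run B
t=29: L0/L1/L2 = -/BEHG/DF → run B
t=30: L0/L1/L2 = -/EHG/DF → run E
t=31: L0/L1/L2 = -/EHG/DF → run E
t=32: L0/L1/L2 = -/EHG/DF → run E
t=33: L0/L1/L2 = -/EHG/DF → run E
t=34: L0/L1/L2 = -/HG/DFE → run H
t=35: L0/L1/L2 = -/G/DFE → run G
t=36: L0/L1/L2 = -/G/DFE → run G
t=37: L0/L1/L2 = -/G/DFE → run G
t=38: L0/L1/L2 = -/G/DFE → run G
t=39: L0/L1/L2 = -/-/DFEG → run D
t=40: L0/L1/L2 = -/-/FEG → run F
t=41: L0/L1/L2 = -/-/FEG → run F
t=42: L0/L1/L2 = -/-/EG → run E
t=43: L0/L1/L2 = -/-/EG → run E
t=44: L0/L1/L2 = -/-/G → run G
t=45: L0/L1/L2 = -/-/G → run G
t=46: (idle)
t=47: (idle)
t=48: (idle)

completion order = A, C, B, H, D, F, E, G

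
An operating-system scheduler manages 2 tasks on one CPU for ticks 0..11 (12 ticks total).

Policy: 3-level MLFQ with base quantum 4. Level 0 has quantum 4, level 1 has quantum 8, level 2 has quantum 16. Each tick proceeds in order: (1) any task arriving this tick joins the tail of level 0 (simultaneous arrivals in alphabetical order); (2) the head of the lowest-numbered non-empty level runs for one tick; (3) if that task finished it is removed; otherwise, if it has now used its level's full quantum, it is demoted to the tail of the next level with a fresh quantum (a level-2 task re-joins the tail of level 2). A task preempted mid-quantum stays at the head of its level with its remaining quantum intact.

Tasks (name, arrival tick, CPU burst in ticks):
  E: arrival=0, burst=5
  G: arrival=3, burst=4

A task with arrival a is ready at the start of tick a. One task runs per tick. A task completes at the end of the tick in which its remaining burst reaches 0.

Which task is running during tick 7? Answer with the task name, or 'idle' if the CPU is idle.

running at tick 7 = G

t=0: L0/L1/L2 = E/-/- → run E
t=1: L0/L1/L2 = E/-/- → run E
t=2: L0/L1/L2 = E/-/- → run E
t=3: L0/L1/L2 = EG/-/- → run E
t=4: L0/L1/L2 = G/E/- → run G
t=5: L0/L1/L2 = G/E/- → run G
t=6: L0/L1/L2 = G/E/- → run G
t=7: L0/L1/L2 = G/E/- → run G
t=8: L0/L1/L2 = -/E/- → run E
t=9: (idle)
t=10: (idle)
t=11: (idle)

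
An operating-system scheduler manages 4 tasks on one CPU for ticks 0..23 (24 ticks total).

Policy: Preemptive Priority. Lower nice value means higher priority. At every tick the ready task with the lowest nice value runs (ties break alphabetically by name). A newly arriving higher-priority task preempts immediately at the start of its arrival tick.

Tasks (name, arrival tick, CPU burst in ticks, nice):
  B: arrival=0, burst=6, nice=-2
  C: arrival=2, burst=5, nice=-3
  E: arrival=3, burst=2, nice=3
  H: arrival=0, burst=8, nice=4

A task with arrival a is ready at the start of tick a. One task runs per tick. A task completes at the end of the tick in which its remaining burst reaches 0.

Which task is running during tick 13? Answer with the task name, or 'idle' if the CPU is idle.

running at tick 13 = H

t=0: ready={B,H} → run B
t=1: ready={B,H} → run B
t=2: ready={B,C,H} → run C
t=3: ready={B,C,E,H} → run C
t=4: ready={B,C,E,H} → run C
t=5: ready={B,C,E,H} → run C
t=6: ready={B,C,E,H} → run C
t=7: ready={B,E,H} → run B
t=8: ready={B,E,H} → run B
t=9: ready={B,E,H} → run B
t=10: ready={B,E,H} → run B
t=11: ready={E,H} → run E
t=12: ready={E,H} → run E
t=13: ready={H} → run H
t=14: ready={H} → run H
t=15: ready={H} → run H
t=16: ready={H} → run H
t=17: ready={H} → run H
t=18: ready={H} → run H
t=19: ready={H} → run H
t=20: ready={H} → run H
t=21: (idle)
t=22: (idle)
t=23: (idle)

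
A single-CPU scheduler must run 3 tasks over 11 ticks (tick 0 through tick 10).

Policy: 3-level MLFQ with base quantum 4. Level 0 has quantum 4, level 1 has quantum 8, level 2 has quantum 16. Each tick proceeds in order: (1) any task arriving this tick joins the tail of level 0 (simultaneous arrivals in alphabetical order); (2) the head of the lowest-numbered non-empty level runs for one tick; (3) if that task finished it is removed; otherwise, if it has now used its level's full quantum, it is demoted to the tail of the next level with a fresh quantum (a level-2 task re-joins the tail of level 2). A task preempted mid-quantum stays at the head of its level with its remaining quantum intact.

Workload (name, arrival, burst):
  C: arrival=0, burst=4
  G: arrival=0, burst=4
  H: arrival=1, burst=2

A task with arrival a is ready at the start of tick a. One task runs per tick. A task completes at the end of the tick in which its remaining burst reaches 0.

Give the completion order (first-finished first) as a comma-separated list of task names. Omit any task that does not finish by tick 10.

completion order = C, G, H

t=0: L0/L1/L2 = CG/-/- → run C
t=1: L0/L1/L2 = CGH/-/- → run C
t=2: L0/L1/L2 = CGH/-/- → run C
t=3: L0/L1/L2 = CGH/-/- → run C
t=4: L0/L1/L2 = GH/-/- → run G
t=5: L0/L1/L2 = GH/-/- → run G
t=6: L0/L1/L2 = GH/-/- → run G
t=7: L0/L1/L2 = GH/-/- → run G
t=8: L0/L1/L2 = H/-/- → run H
t=9: L0/L1/L2 = H/-/- → run H
t=10: (idle)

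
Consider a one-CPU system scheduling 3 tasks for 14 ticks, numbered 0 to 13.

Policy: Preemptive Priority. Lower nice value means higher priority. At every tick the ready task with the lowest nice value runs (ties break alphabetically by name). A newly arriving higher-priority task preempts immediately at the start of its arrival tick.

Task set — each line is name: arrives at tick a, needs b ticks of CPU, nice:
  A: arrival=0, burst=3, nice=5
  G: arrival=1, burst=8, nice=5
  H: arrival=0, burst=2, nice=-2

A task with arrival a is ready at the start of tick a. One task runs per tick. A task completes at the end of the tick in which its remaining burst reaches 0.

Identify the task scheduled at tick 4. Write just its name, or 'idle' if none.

running at tick 4 = A

t=0: ready={A,H} → run H
t=1: ready={A,G,H} → run H
t=2: ready={A,G} → run A
t=3: ready={A,G} → run A
t=4: ready={A,G} → run A
t=5: ready={G} → run G
t=6: ready={G} → run G
t=7: ready={G} → run G
t=8: ready={G} → run G
t=9: ready={G} → run G
t=10: ready={G} → run G
t=11: ready={G} → run G
t=12: ready={G} → run G
t=13: (idle)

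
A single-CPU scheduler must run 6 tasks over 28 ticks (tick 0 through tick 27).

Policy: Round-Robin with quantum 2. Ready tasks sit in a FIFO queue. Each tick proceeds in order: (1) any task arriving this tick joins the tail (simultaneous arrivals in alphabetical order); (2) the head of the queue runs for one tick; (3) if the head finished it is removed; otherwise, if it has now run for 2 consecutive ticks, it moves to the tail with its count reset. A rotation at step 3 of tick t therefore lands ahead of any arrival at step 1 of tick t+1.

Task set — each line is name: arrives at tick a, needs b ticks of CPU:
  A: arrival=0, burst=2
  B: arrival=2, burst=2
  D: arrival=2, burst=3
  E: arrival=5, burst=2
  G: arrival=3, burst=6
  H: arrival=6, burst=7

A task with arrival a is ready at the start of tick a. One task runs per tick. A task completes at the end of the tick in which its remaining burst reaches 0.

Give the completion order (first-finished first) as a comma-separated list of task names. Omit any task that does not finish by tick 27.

t=0: queue=[A] q_used=0 → run A
t=1: queue=[A] q_used=1 → run A
t=2: queue=[B,D] q_used=0 → run B
t=3: queue=[B,D,G] q_used=1 → run B
t=4: queue=[D,G] q_used=0 → run D
t=5: queue=[D,G,E] q_used=1 → run D
t=6: queue=[G,E,D,H] q_used=0 → run G
t=7: queue=[G,E,D,H] q_used=1 → run G
t=8: queue=[E,D,H,G] q_used=0 → run E
t=9: queue=[E,D,H,G] q_used=1 → run E
t=10: queue=[D,H,G] q_used=0 → run D
t=11: queue=[H,G] q_used=0 → run H
t=12: queue=[H,G] q_used=1 → run H
t=13: queue=[G,H] q_used=0 → run G
t=14: queue=[G,H] q_used=1 → run G
t=15: queue=[H,G] q_used=0 → run H
t=16: queue=[H,G] q_used=1 → run H
t=17: queue=[G,H] q_used=0 → run G
t=18: queue=[G,H] q_used=1 → run G
t=19: queue=[H] q_used=0 → run H
t=20: queue=[H] q_used=1 → run H
t=21: queue=[H] q_used=0 → run H
t=22: (idle)
t=23: (idle)
t=24: (idle)
t=25: (idle)
t=26: (idle)
t=27: (idle)

completion order = A, B, E, D, G, H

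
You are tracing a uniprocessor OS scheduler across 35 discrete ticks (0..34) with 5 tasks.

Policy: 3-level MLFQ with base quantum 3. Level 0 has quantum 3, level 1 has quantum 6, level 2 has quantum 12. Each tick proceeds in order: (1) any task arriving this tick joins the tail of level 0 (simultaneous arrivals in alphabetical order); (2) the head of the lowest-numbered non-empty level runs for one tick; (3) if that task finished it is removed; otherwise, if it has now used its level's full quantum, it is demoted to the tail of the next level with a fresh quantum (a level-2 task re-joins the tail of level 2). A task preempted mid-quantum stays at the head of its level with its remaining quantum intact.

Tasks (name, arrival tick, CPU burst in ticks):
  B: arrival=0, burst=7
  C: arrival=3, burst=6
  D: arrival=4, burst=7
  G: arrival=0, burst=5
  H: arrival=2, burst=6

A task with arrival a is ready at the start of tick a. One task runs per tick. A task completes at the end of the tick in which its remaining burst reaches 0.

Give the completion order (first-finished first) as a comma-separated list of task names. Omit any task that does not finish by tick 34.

completion order = B, G, H, C, D

t=0: L0/L1/L2 = BG/-/- → run B
t=1: L0/L1/L2 = BG/-/- → run B
t=2: L0/L1/L2 = BGH/-/- → run B
t=3: L0/L1/L2 = GHC/B/- → run G
t=4: L0/L1/L2 = GHCD/B/- → run G
t=5: L0/L1/L2 = GHCD/B/- → run G
t=6: L0/L1/L2 = HCD/BG/- → run H
t=7: L0/L1/L2 = HCD/BG/- → run H
t=8: L0/L1/L2 = HCD/BG/- → run H
t=9: L0/L1/L2 = CD/BGH/- → run C
t=10: L0/L1/L2 = CD/BGH/- → run C
t=11: L0/L1/L2 = CD/BGH/- → run C
t=12: L0/L1/L2 = D/BGHC/- → run D
t=13: L0/L1/L2 = D/BGHC/- → run D
t=14: L0/L1/L2 = D/BGHC/- → run D
t=15: L0/L1/L2 = -/BGHCD/- → run B
t=16: L0/L1/L2 = -/BGHCD/- → run B
t=17: L0/L1/L2 = -/BGHCD/- → run B
t=18: L0/L1/L2 = -/BGHCD/- → run B
t=19: L0/L1/L2 = -/GHCD/- → run G
t=20: L0/L1/L2 = -/GHCD/- → run G
t=21: L0/L1/L2 = -/HCD/- → run H
t=22: L0/L1/L2 = -/HCD/- → run H
t=23: L0/L1/L2 = -/HCD/- → run H
t=24: L0/L1/L2 = -/CD/- → run C
t=25: L0/L1/L2 = -/CD/- → run C
t=26: L0/L1/L2 = -/CD/- → run C
t=27: L0/L1/L2 = -/D/- → run D
t=28: L0/L1/L2 = -/D/- → run D
t=29: L0/L1/L2 = -/D/- → run D
t=30: L0/L1/L2 = -/D/- → run D
t=31: (idle)
t=32: (idle)
t=33: (idle)
t=34: (idle)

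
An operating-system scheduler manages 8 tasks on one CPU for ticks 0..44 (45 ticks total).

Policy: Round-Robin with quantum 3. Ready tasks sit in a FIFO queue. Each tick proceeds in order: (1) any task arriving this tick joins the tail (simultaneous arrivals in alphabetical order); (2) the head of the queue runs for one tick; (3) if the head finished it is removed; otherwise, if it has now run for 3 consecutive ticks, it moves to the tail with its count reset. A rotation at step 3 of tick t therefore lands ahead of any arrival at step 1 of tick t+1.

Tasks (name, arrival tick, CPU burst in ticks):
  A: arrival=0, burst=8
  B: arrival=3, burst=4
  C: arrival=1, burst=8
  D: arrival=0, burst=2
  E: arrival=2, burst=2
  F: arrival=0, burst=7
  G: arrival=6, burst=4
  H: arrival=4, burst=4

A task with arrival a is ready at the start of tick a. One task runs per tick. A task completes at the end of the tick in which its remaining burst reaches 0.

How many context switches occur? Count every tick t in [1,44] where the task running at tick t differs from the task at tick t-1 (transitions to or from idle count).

t=0: queue=[A,D,F] q_used=0 → run A
t=1: queue=[A,D,F,C] q_used=1 → run A
t=2: queue=[A,D,F,C,E] q_used=2 → run A
t=3: queue=[D,F,C,E,A,B] q_used=0 → run D
t=4: queue=[D,F,C,E,A,B,H] q_used=1 → run D
t=5: queue=[F,C,E,A,B,H] q_used=0 → run F
t=6: queue=[F,C,E,A,B,H,G] q_used=1 → run F
t=7: queue=[F,C,E,A,B,H,G] q_used=2 → run F
t=8: queue=[C,E,A,B,H,G,F] q_used=0 → run C
t=9: queue=[C,E,A,B,H,G,F] q_used=1 → run C
t=10: queue=[C,E,A,B,H,G,F] q_used=2 → run C
t=11: queue=[E,A,B,H,G,F,C] q_used=0 → run E
t=12: queue=[E,A,B,H,G,F,C] q_used=1 → run E
t=13: queue=[A,B,H,G,F,C] q_used=0 → run A
t=14: queue=[A,B,H,G,F,C] q_used=1 → run A
t=15: queue=[A,B,H,G,F,C] q_used=2 → run A
t=16: queue=[B,H,G,F,C,A] q_used=0 → run B
t=17: queue=[B,H,G,F,C,A] q_used=1 → run B
t=18: queue=[B,H,G,F,C,A] q_used=2 → run B
t=19: queue=[H,G,F,C,A,B] q_used=0 → run H
t=20: queue=[H,G,F,C,A,B] q_used=1 → run H
t=21: queue=[H,G,F,C,A,B] q_used=2 → run H
t=22: queue=[G,F,C,A,B,H] q_used=0 → run G
t=23: queue=[G,F,C,A,B,H] q_used=1 → run G
t=24: queue=[G,F,C,A,B,H] q_used=2 → run G
t=25: queue=[F,C,A,B,H,G] q_used=0 → run F
t=26: queue=[F,C,A,B,H,G] q_used=1 → run F
t=27: queue=[F,C,A,B,H,G] q_used=2 → run F
t=28: queue=[C,A,B,H,G,F] q_used=0 → run C
t=29: queue=[C,A,B,H,G,F] q_used=1 → run C
t=30: queue=[C,A,B,H,G,F] q_used=2 → run C
t=31: queue=[A,B,H,G,F,C] q_used=0 → run A
t=32: queue=[A,B,H,G,F,C] q_used=1 → run A
t=33: queue=[B,H,G,F,C] q_used=0 → run B
t=34: queue=[H,G,F,C] q_used=0 → run H
t=35: queue=[G,F,C] q_used=0 → run G
t=36: queue=[F,C] q_used=0 → run F
t=37: queue=[C] q_used=0 → run C
t=38: queue=[C] q_used=1 → run C
t=39: (idle)
t=40: (idle)
t=41: (idle)
t=42: (idle)
t=43: (idle)
t=44: (idle)

context switches = 17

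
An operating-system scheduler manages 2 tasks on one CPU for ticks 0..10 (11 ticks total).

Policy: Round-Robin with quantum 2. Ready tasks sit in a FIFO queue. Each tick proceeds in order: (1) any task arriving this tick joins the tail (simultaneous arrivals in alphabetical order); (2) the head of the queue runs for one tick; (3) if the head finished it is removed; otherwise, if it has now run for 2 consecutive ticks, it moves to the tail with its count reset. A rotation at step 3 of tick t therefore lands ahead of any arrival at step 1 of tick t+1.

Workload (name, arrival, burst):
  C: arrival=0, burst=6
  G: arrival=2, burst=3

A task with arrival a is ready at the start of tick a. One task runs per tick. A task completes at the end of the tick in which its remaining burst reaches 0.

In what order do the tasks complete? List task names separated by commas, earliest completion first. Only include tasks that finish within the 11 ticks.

completion order = C, G

t=0: queue=[C] q_used=0 → run C
t=1: queue=[C] q_used=1 → run C
t=2: queue=[C,G] q_used=0 → run C
t=3: queue=[C,G] q_used=1 → run C
t=4: queue=[G,C] q_used=0 → run G
t=5: queue=[G,C] q_used=1 → run G
t=6: queue=[C,G] q_used=0 → run C
t=7: queue=[C,G] q_used=1 → run C
t=8: queue=[G] q_used=0 → run G
t=9: (idle)
t=10: (idle)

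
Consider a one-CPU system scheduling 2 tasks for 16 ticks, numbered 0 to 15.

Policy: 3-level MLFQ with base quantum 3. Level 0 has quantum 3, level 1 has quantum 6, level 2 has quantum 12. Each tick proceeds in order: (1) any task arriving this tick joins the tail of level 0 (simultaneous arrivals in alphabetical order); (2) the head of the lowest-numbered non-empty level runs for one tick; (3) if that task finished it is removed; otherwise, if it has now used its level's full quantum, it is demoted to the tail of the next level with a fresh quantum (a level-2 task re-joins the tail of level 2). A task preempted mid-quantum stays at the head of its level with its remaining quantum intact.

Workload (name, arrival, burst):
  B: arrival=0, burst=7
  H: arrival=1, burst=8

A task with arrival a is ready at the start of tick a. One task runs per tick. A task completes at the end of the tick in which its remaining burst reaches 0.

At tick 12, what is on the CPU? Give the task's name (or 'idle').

t=0: L0/L1/L2 = B/-/- → run B
t=1: L0/L1/L2 = BH/-/- → run B
t=2: L0/L1/L2 = BH/-/- → run B
t=3: L0/L1/L2 = H/B/- → run H
t=4: L0/L1/L2 = H/B/- → run H
t=5: L0/L1/L2 = H/B/- → run H
t=6: L0/L1/L2 = -/BH/- → run B
t=7: L0/L1/L2 = -/BH/- → run B
t=8: L0/L1/L2 = -/BH/- → run B
t=9: L0/L1/L2 = -/BH/- → run B
t=10: L0/L1/L2 = -/H/- → run H
t=11: L0/L1/L2 = -/H/- → run H
t=12: L0/L1/L2 = -/H/- → run H
t=13: L0/L1/L2 = -/H/- → run H
t=14: L0/L1/L2 = -/H/- → run H
t=15: (idle)

running at tick 12 = H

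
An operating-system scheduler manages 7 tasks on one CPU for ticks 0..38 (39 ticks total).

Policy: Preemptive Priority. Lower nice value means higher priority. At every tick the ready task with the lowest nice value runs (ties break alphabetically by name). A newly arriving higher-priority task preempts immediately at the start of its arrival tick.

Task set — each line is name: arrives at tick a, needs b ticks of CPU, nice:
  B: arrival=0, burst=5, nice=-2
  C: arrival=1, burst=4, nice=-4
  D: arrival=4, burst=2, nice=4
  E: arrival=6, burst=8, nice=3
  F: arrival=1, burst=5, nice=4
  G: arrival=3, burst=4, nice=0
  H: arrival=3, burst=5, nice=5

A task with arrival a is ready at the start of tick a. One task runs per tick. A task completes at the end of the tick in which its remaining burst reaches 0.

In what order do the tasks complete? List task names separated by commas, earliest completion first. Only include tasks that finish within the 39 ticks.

completion order = C, B, G, E, D, F, H

t=0: ready={B} → run B
t=1: ready={B,C,F} → run C
t=2: ready={B,C,F} → run C
t=3: ready={B,C,F,G,H} → run C
t=4: ready={B,C,D,F,G,H} → run C
t=5: ready={B,D,F,G,H} → run B
t=6: ready={B,D,E,F,G,H} → run B
t=7: ready={B,D,E,F,G,H} → run B
t=8: ready={B,D,E,F,G,H} → run B
t=9: ready={D,E,F,G,H} → run G
t=10: ready={D,E,F,G,H} → run G
t=11: ready={D,E,F,G,H} → run G
t=12: ready={D,E,F,G,H} → run G
t=13: ready={D,E,F,H} → run E
t=14: ready={D,E,F,H} → run E
t=15: ready={D,E,F,H} → run E
t=16: ready={D,E,F,H} → run E
t=17: ready={D,E,F,H} → run E
t=18: ready={D,E,F,H} → run E
t=19: ready={D,E,F,H} → run E
t=20: ready={D,E,F,H} → run E
t=21: ready={D,F,H} → run D
t=22: ready={D,F,H} → run D
t=23: ready={F,H} → run F
t=24: ready={F,H} → run F
t=25: ready={F,H} → run F
t=26: ready={F,H} → run F
t=27: ready={F,H} → run F
t=28: ready={H} → run H
t=29: ready={H} → run H
t=30: ready={H} → run H
t=31: ready={H} → run H
t=32: ready={H} → run H
t=33: (idle)
t=34: (idle)
t=35: (idle)
t=36: (idle)
t=37: (idle)
t=38: (idle)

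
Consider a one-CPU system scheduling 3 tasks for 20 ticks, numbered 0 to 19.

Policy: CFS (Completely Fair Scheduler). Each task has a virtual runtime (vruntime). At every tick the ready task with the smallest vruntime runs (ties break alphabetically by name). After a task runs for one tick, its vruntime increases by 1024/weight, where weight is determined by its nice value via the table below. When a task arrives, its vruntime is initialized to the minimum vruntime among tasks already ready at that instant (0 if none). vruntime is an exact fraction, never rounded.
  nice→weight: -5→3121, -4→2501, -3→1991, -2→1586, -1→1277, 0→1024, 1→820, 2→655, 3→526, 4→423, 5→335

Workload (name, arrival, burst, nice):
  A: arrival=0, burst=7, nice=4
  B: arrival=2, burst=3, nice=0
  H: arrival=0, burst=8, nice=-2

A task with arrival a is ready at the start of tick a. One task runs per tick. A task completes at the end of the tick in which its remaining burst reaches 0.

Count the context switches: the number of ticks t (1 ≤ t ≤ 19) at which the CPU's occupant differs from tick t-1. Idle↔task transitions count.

t=0: vr[A=0 H=0] → run A
t=1: vr[A=1024/423 H=0] → run H
t=2: vr[A=1024/423 B=512/793 H=512/793] → run B
t=3: vr[A=1024/423 B=1305/793 H=512/793] → run H
t=4: vr[A=1024/423 B=1305/793 H=1024/793] → run H
t=5: vr[A=1024/423 B=1305/793 H=1536/793] → run B
t=6: vr[A=1024/423 B=2098/793 H=1536/793] → run H
t=7: vr[A=1024/423 B=2098/793 H=2048/793] → run A
t=8: vr[A=2048/423 B=2098/793 H=2048/793] → run H
t=9: vr[A=2048/423 B=2098/793 H=2560/793] → run B
t=10: vr[A=2048/423 H=2560/793] → run H
t=11: vr[A=2048/423 H=3072/793] → run H
t=12: vr[A=2048/423 H=3584/793] → run H
t=13: vr[A=2048/423] → run A
t=14: vr[A=1024/141] → run A
t=15: vr[A=4096/423] → run A
t=16: vr[A=5120/423] → run A
t=17: vr[A=2048/141] → run A
t=18: (idle)
t=19: (idle)

context switches = 11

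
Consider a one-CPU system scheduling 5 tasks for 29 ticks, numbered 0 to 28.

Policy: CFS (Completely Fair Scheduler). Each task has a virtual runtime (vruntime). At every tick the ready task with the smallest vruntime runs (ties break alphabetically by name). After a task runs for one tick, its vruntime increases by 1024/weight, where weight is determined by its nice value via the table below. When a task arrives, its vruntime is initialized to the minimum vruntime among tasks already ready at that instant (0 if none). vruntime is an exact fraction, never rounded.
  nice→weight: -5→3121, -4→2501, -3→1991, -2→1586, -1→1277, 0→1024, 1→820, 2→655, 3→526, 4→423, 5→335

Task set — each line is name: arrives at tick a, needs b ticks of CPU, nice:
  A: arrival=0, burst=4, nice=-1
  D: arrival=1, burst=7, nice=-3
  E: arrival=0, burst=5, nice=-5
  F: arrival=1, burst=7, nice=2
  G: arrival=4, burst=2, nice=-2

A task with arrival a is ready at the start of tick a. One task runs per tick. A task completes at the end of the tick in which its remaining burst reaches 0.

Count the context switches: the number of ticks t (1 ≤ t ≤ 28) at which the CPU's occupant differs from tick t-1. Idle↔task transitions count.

t=0: vr[A=0 E=0] → run A
t=1: vr[A=1024/1277 D=0 E=0 F=0] → run D
t=2: vr[A=1024/1277 D=1024/1991 E=0 F=0] → run E
t=3: vr[A=1024/1277 D=1024/1991 E=1024/3121 F=0] → run F
t=4: vr[A=1024/1277 D=1024/1991 E=1024/3121 F=1024/655 G=1024/3121] → run E
t=5: vr[A=1024/1277 D=1024/1991 E=2048/3121 F=1024/655 G=1024/3121] → run G
t=6: vr[A=1024/1277 D=1024/1991 E=2048/3121 F=1024/655 G=2409984/2474953] → run D
t=7: vr[A=1024/1277 D=2048/1991 E=2048/3121 F=1024/655 G=2409984/2474953] → run E
t=8: vr[A=1024/1277 D=2048/1991 E=3072/3121 F=1024/655 G=2409984/2474953] → run A
t=9: vr[A=2048/1277 D=2048/1991 E=3072/3121 F=1024/655 G=2409984/2474953] → run G
t=10: vr[A=2048/1277 D=2048/1991 E=3072/3121 F=1024/655] → run E
t=11: vr[A=2048/1277 D=2048/1991 E=4096/3121 F=1024/655] → run D
t=12: vr[A=2048/1277 D=3072/1991 E=4096/3121 F=1024/655] → run E
t=13: vr[A=2048/1277 D=3072/1991 F=1024/655] → run D
t=14: vr[A=2048/1277 D=4096/1991 F=1024/655] → run F
t=15: vr[A=2048/1277 D=4096/1991 F=2048/655] → run A
t=16: vr[A=3072/1277 D=4096/1991 F=2048/655] → run D
t=17: vr[A=3072/1277 D=5120/1991 F=2048/655] → run A
t=18: vr[D=5120/1991 F=2048/655] → run D
t=19: vr[D=6144/1991 F=2048/655] → run D
t=20: vr[F=2048/655] → run F
t=21: vr[F=3072/655] → run F
t=22: vr[F=4096/655] → run F
t=23: vr[F=1024/131] → run F
t=24: vr[F=6144/655] → run F
t=25: (idle)
t=26: (idle)
t=27: (idle)
t=28: (idle)

context switches = 20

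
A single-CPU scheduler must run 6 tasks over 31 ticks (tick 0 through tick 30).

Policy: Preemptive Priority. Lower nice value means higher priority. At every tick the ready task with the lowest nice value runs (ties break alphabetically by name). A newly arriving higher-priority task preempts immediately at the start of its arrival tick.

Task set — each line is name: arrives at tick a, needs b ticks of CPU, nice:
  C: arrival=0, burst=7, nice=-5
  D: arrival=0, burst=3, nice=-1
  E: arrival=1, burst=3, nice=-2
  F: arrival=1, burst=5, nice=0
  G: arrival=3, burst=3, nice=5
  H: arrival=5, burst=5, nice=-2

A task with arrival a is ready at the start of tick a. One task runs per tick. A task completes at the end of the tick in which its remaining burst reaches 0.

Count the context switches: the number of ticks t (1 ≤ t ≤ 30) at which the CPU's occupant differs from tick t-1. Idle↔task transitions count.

t=0: ready={C,D} → run C
t=1: ready={C,D,E,F} → run C
t=2: ready={C,D,E,F} → run C
t=3: ready={C,D,E,F,G} → run C
t=4: ready={C,D,E,F,G} → run C
t=5: ready={C,D,E,F,G,H} → run C
t=6: ready={C,D,E,F,G,H} → run C
t=7: ready={D,E,F,G,H} → run E
t=8: ready={D,E,F,G,H} → run E
t=9: ready={D,E,F,G,H} → run E
t=10: ready={D,F,G,H} → run H
t=11: ready={D,F,G,H} → run H
t=12: ready={D,F,G,H} → run H
t=13: ready={D,F,G,H} → run H
t=14: ready={D,F,G,H} → run H
t=15: ready={D,F,G} → run D
t=16: ready={D,F,G} → run D
t=17: ready={D,F,G} → run D
t=18: ready={F,G} → run F
t=19: ready={F,G} → run F
t=20: ready={F,G} → run F
t=21: ready={F,G} → run F
t=22: ready={F,G} → run F
t=23: ready={G} → run G
t=24: ready={G} → run G
t=25: ready={G} → run G
t=26: (idle)
t=27: (idle)
t=28: (idle)
t=29: (idle)
t=30: (idle)

context switches = 6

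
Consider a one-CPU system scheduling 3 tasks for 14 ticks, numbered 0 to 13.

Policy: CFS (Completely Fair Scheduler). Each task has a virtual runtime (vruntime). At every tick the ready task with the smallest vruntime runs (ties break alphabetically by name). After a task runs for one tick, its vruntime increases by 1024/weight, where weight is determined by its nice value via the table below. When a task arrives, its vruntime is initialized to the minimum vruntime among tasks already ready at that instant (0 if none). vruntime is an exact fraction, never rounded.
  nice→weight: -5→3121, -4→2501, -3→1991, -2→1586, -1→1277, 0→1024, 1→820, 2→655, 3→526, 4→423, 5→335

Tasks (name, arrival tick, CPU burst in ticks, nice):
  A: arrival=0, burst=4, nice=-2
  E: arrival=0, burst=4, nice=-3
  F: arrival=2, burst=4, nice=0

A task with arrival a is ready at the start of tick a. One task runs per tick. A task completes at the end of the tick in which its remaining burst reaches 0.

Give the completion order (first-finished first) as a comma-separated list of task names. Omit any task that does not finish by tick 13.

t=0: vr[A=0 E=0] → run A
t=1: vr[A=512/793 E=0] → run E
t=2: vr[A=512/793 E=1024/1991 F=1024/1991] → run E
t=3: vr[A=512/793 E=2048/1991 F=1024/1991] → run F
t=4: vr[A=512/793 E=2048/1991 F=3015/1991] → run A
t=5: vr[A=1024/793 E=2048/1991 F=3015/1991] → run E
t=6: vr[A=1024/793 E=3072/1991 F=3015/1991] → run A
t=7: vr[A=1536/793 E=3072/1991 F=3015/1991] → run F
t=8: vr[A=1536/793 E=3072/1991 F=5006/1991] → run E
t=9: vr[A=1536/793 F=5006/1991] → run A
t=10: vr[F=5006/1991] → run F
t=11: vr[F=6997/1991] → run F
t=12: (idle)
t=13: (idle)

completion order = E, A, F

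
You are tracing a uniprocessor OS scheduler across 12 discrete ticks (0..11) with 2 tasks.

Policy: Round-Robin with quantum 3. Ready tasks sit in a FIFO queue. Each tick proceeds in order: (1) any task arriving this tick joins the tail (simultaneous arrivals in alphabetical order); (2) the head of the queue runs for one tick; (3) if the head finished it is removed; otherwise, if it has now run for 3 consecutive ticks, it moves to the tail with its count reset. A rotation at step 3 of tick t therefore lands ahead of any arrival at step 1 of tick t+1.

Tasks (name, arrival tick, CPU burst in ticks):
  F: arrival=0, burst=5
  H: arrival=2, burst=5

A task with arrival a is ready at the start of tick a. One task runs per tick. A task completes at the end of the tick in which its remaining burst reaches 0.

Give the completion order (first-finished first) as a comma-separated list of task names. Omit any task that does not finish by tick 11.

t=0: queue=[F] q_used=0 → run F
t=1: queue=[F] q_used=1 → run F
t=2: queue=[F,H] q_used=2 → run F
t=3: queue=[H,F] q_used=0 → run H
t=4: queue=[H,F] q_used=1 → run H
t=5: queue=[H,F] q_used=2 → run H
t=6: queue=[F,H] q_used=0 → run F
t=7: queue=[F,H] q_used=1 → run F
t=8: queue=[H] q_used=0 → run H
t=9: queue=[H] q_used=1 → run H
t=10: (idle)
t=11: (idle)

completion order = F, H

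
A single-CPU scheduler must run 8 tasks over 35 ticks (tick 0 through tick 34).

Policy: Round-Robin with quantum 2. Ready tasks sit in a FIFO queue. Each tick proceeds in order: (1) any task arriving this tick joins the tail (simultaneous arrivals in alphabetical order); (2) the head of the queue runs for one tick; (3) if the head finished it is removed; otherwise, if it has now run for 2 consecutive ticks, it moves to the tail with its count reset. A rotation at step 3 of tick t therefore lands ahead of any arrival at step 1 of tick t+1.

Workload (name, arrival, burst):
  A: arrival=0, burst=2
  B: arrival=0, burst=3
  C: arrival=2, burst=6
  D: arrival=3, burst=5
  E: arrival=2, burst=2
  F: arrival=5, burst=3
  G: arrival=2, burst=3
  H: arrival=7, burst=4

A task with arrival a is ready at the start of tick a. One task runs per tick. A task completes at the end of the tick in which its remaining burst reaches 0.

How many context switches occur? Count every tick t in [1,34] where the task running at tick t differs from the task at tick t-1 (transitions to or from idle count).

context switches = 16

t=0: queue=[A,B] q_used=0 → run A
t=1: queue=[A,B] q_used=1 → run A
t=2: queue=[B,C,E,G] q_used=0 → run B
t=3: queue=[B,C,E,G,D] q_used=1 → run B
t=4: queue=[C,E,G,D,B] q_used=0 → run C
t=5: queue=[C,E,G,D,B,F] q_used=1 → run C
t=6: queue=[E,G,D,B,F,C] q_used=0 → run E
t=7: queue=[E,G,D,B,F,C,H] q_used=1 → run E
t=8: queue=[G,D,B,F,C,H] q_used=0 → run G
t=9: queue=[G,D,B,F,C,H] q_used=1 → run G
t=10: queue=[D,B,F,C,H,G] q_used=0 → run D
t=11: queue=[D,B,F,C,H,G] q_used=1 → run D
t=12: queue=[B,F,C,H,G,D] q_used=0 → run B
t=13: queue=[F,C,H,G,D] q_used=0 → run F
t=14: queue=[F,C,H,G,D] q_used=1 → run F
t=15: queue=[C,H,G,D,F] q_used=0 → run C
t=16: queue=[C,H,G,D,F] q_used=1 → run C
t=17: queue=[H,G,D,F,C] q_used=0 → run H
t=18: queue=[H,G,D,F,C] q_used=1 → run H
t=19: queue=[G,D,F,C,H] q_used=0 → run G
t=20: queue=[D,F,C,H] q_used=0 → run D
t=21: queue=[D,F,C,H] q_used=1 → run D
t=22: queue=[F,C,H,D] q_used=0 → run F
t=23: queue=[C,H,D] q_used=0 → run C
t=24: queue=[C,H,D] q_used=1 → run C
t=25: queue=[H,D] q_used=0 → run H
t=26: queue=[H,D] q_used=1 → run H
t=27: queue=[D] q_used=0 → run D
t=28: (idle)
t=29: (idle)
t=30: (idle)
t=31: (idle)
t=32: (idle)
t=33: (idle)
t=34: (idle)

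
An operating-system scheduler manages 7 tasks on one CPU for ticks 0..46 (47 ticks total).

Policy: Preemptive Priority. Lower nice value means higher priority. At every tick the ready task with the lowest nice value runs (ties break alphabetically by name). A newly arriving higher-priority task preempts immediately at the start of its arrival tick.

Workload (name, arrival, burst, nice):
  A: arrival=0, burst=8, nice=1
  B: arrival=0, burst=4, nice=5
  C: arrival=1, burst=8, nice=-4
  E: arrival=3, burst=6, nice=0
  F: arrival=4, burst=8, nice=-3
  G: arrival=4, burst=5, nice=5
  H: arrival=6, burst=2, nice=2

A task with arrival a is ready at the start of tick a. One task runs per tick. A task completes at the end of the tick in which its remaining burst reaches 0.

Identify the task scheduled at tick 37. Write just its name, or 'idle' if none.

t=0: ready={A,B} → run A
t=1: ready={A,B,C} → run C
t=2: ready={A,B,C} → run C
t=3: ready={A,B,C,E} → run C
t=4: ready={A,B,C,E,F,G} → run C
t=5: ready={A,B,C,E,F,G} → run C
t=6: ready={A,B,C,E,F,G,H} → run C
t=7: ready={A,B,C,E,F,G,H} → run C
t=8: ready={A,B,C,E,F,G,H} → run C
t=9: ready={A,B,E,F,G,H} → run F
t=10: ready={A,B,E,F,G,H} → run F
t=11: ready={A,B,E,F,G,H} → run F
t=12: ready={A,B,E,F,G,H} → run F
t=13: ready={A,B,E,F,G,H} → run F
t=14: ready={A,B,E,F,G,H} → run F
t=15: ready={A,B,E,F,G,H} → run F
t=16: ready={A,B,E,F,G,H} → run F
t=17: ready={A,B,E,G,H} → run E
t=18: ready={A,B,E,G,H} → run E
t=19: ready={A,B,E,G,H} → run E
t=20: ready={A,B,E,G,H} → run E
t=21: ready={A,B,E,G,H} → run E
t=22: ready={A,B,E,G,H} → run E
t=23: ready={A,B,G,H} → run A
t=24: ready={A,B,G,H} → run A
t=25: ready={A,B,G,H} → run A
t=26: ready={A,B,G,H} → run A
t=27: ready={A,B,G,H} → run A
t=28: ready={A,B,G,H} → run A
t=29: ready={A,B,G,H} → run A
t=30: ready={B,G,H} → run H
t=31: ready={B,G,H} → run H
t=32: ready={B,G} → run B
t=33: ready={B,G} → run B
t=34: ready={B,G} → run B
t=35: ready={B,G} → run B
t=36: ready={G} → run G
t=37: ready={G} → run G
t=38: ready={G} → run G
t=39: ready={G} → run G
t=40: ready={G} → run G
t=41: (idle)
t=42: (idle)
t=43: (idle)
t=44: (idle)
t=45: (idle)
t=46: (idle)

running at tick 37 = G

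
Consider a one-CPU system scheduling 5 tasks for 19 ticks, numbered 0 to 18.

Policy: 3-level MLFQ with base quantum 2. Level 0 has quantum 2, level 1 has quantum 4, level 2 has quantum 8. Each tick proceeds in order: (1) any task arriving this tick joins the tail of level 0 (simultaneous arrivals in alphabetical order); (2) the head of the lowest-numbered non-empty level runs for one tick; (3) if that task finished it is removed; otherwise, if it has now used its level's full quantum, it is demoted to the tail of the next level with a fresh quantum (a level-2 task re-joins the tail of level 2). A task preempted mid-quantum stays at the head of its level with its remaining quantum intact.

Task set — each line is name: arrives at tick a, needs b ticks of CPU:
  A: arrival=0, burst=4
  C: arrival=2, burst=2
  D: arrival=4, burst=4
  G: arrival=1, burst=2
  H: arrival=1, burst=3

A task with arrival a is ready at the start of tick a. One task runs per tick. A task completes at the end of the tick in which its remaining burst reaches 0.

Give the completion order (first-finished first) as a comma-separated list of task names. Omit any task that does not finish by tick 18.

completion order = G, C, A, H, D

t=0: L0/L1/L2 = A/-/- → run A
t=1: L0/L1/L2 = AGH/-/- → run A
t=2: L0/L1/L2 = GHC/A/- → run G
t=3: L0/L1/L2 = GHC/A/- → run G
t=4: L0/L1/L2 = HCD/A/- → run H
t=5: L0/L1/L2 = HCD/A/- → run H
t=6: L0/L1/L2 = CD/AH/- → run C
t=7: L0/L1/L2 = CD/AH/- → run C
t=8: L0/L1/L2 = D/AH/- → run D
t=9: L0/L1/L2 = D/AH/- → run D
t=10: L0/L1/L2 = -/AHD/- → run A
t=11: L0/L1/L2 = -/AHD/- → run A
t=12: L0/L1/L2 = -/HD/- → run H
t=13: L0/L1/L2 = -/D/- → run D
t=14: L0/L1/L2 = -/D/- → run D
t=15: (idle)
t=16: (idle)
t=17: (idle)
t=18: (idle)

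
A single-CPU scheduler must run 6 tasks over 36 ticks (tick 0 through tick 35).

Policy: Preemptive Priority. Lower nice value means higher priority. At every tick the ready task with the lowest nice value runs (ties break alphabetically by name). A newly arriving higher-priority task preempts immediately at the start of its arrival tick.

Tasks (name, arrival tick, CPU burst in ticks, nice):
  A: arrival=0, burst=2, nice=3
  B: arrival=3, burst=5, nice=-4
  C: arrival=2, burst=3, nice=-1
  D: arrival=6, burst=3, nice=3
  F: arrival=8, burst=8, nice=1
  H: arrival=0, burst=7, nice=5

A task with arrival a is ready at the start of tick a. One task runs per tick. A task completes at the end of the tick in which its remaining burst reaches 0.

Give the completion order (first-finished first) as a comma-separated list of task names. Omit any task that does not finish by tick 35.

t=0: ready={A,H} → run A
t=1: ready={A,H} → run A
t=2: ready={C,H} → run C
t=3: ready={B,C,H} → run B
t=4: ready={B,C,H} → run B
t=5: ready={B,C,H} → run B
t=6: ready={B,C,D,H} → run B
t=7: ready={B,C,D,H} → run B
t=8: ready={C,D,F,H} → run C
t=9: ready={C,D,F,H} → run C
t=10: ready={D,F,H} → run F
t=11: ready={D,F,H} → run F
t=12: ready={D,F,H} → run F
t=13: ready={D,F,H} → run F
t=14: ready={D,F,H} → run F
t=15: ready={D,F,H} → run F
t=16: ready={D,F,H} → run F
t=17: ready={D,F,H} → run F
t=18: ready={D,H} → run D
t=19: ready={D,H} → run D
t=20: ready={D,H} → run D
t=21: ready={H} → run H
t=22: ready={H} → run H
t=23: ready={H} → run H
t=24: ready={H} → run H
t=25: ready={H} → run H
t=26: ready={H} → run H
t=27: ready={H} → run H
t=28: (idle)
t=29: (idle)
t=30: (idle)
t=31: (idle)
t=32: (idle)
t=33: (idle)
t=34: (idle)
t=35: (idle)

completion order = A, B, C, F, D, H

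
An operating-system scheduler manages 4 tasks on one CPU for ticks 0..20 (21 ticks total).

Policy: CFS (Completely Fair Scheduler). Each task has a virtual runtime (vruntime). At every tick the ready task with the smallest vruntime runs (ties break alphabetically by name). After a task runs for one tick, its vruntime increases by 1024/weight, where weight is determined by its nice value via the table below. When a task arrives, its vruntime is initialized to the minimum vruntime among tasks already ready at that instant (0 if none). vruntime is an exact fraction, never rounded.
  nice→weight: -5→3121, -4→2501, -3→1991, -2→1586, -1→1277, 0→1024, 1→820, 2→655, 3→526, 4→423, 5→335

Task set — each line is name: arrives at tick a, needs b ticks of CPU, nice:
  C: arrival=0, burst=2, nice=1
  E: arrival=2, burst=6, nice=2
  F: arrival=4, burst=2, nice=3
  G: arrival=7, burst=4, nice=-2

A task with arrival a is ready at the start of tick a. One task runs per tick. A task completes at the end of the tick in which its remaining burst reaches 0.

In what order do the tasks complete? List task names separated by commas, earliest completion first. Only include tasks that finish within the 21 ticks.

completion order = C, F, G, E

t=0: vr[C=0] → run C
t=1: vr[C=256/205] → run C
t=2: vr[E=0] → run E
t=3: vr[E=1024/655] → run E
t=4: vr[E=2048/655 F=2048/655] → run E
t=5: vr[E=3072/655 F=2048/655] → run F
t=6: vr[E=3072/655 F=873984/172265] → run E
t=7: vr[E=4096/655 F=873984/172265 G=873984/172265] → run F
t=8: vr[E=4096/655 G=873984/172265] → run G
t=9: vr[E=4096/655 G=781268992/136606145] → run G
t=10: vr[E=4096/655 G=869468672/136606145] → run E
t=11: vr[E=1024/131 G=869468672/136606145] → run G
t=12: vr[E=1024/131 G=957668352/136606145] → run G
t=13: vr[E=1024/131] → run E
t=14: (idle)
t=15: (idle)
t=16: (idle)
t=17: (idle)
t=18: (idle)
t=19: (idle)
t=20: (idle)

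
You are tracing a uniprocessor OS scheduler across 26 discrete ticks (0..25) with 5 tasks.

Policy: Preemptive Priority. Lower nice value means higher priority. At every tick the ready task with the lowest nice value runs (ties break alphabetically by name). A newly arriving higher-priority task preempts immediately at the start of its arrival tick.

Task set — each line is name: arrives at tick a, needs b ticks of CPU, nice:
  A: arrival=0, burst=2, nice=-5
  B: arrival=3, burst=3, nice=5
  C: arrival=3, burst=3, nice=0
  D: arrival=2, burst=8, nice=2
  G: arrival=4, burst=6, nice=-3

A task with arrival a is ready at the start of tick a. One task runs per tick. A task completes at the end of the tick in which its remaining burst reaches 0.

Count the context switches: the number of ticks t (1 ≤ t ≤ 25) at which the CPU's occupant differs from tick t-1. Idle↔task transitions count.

context switches = 7

t=0: ready={A} → run A
t=1: ready={A} → run A
t=2: ready={D} → run D
t=3: ready={B,C,D} → run C
t=4: ready={B,C,D,G} → run G
t=5: ready={B,C,D,G} → run G
t=6: ready={B,C,D,G} → run G
t=7: ready={B,C,D,G} → run G
t=8: ready={B,C,D,G} → run G
t=9: ready={B,C,D,G} → run G
t=10: ready={B,C,D} → run C
t=11: ready={B,C,D} → run C
t=12: ready={B,D} → run D
t=13: ready={B,D} → run D
t=14: ready={B,D} → run D
t=15: ready={B,D} → run D
t=16: ready={B,D} → run D
t=17: ready={B,D} → run D
t=18: ready={B,D} → run D
t=19: ready={B} → run B
t=20: ready={B} → run B
t=21: ready={B} → run B
t=22: (idle)
t=23: (idle)
t=24: (idle)
t=25: (idle)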